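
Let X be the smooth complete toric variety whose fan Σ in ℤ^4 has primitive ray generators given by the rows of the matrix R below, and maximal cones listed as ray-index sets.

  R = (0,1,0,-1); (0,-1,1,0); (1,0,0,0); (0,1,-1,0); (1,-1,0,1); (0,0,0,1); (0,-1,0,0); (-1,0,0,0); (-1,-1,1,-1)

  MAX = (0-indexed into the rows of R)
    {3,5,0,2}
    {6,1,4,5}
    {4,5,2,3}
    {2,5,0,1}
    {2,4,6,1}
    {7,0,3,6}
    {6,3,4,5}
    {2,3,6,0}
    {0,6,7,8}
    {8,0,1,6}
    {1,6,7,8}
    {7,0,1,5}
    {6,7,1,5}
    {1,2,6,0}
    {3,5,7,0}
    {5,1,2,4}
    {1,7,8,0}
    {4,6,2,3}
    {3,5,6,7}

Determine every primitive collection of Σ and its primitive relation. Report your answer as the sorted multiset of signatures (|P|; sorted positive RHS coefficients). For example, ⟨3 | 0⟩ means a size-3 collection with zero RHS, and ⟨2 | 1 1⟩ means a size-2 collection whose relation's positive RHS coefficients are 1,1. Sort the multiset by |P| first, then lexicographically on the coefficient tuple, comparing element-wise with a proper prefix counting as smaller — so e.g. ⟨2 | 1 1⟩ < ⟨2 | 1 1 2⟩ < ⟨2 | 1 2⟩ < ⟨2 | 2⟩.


|primitive collections| = 11. Relations:

  P = {1,3}:  v_{1} + v_{3} = 0  ⇒ sig = ⟨2 | 0⟩
  P = {2,7}:  v_{2} + v_{7} = 0  ⇒ sig = ⟨2 | 0⟩
  P = {0,4}:  v_{0} + v_{4} = v_{2}  ⇒ sig = ⟨2 | 1⟩
  P = {4,7}:  v_{4} + v_{7} = v_{5} + v_{6}  ⇒ sig = ⟨2 | 1 1⟩
  P = {4,8}:  v_{4} + v_{8} = v_{1} + v_{6}  ⇒ sig = ⟨2 | 1 1⟩
  P = {5,8}:  v_{5} + v_{8} = v_{1} + v_{7}  ⇒ sig = ⟨2 | 1 1⟩
  P = {2,8}:  v_{2} + v_{8} = v_{0} + v_{1} + v_{6}  ⇒ sig = ⟨2 | 1 1 1⟩
  P = {3,8}:  v_{3} + v_{8} = v_{0} + v_{6} + v_{7}  ⇒ sig = ⟨2 | 1 1 1⟩
  P = {0,5,6}:  v_{0} + v_{5} + v_{6} = 0  ⇒ sig = ⟨3 | 0⟩
  P = {2,5,6}:  v_{2} + v_{5} + v_{6} = v_{4}  ⇒ sig = ⟨3 | 1⟩
  P = {0,1,6,7}:  v_{0} + v_{1} + v_{6} + v_{7} = v_{8}  ⇒ sig = ⟨4 | 1⟩

Sorted signature multiset PRS(X):
{ ⟨2 | 0⟩ ×2,  ⟨2 | 1⟩,  ⟨2 | 1 1⟩ ×3,  ⟨2 | 1 1 1⟩ ×2,  ⟨3 | 0⟩,  ⟨3 | 1⟩,  ⟨4 | 1⟩ }


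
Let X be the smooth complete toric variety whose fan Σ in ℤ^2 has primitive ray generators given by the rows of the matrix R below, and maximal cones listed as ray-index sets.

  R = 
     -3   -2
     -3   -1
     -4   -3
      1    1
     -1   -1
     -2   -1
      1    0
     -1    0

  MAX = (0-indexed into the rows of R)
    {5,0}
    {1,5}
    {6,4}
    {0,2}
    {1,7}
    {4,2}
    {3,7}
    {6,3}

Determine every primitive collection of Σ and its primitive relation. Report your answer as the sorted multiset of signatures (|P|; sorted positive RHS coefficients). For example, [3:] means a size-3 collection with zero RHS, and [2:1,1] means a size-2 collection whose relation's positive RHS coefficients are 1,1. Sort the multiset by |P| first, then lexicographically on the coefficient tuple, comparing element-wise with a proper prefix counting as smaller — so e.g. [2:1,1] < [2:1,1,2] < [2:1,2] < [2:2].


20 minimal non-faces of Δ(Σ) (on 8 rays):

  {3,4}:  v_{3} + v_{4} = 0  ⇒ sig = [2:]
  {6,7}:  v_{6} + v_{7} = 0  ⇒ sig = [2:]
  {0,3}:  v_{0} + v_{3} = v_{5}  ⇒ sig = [2:1]
  {0,4}:  v_{0} + v_{4} = v_{2}  ⇒ sig = [2:1]
  {1,6}:  v_{1} + v_{6} = v_{5}  ⇒ sig = [2:1]
  {2,3}:  v_{2} + v_{3} = v_{0}  ⇒ sig = [2:1]
  {3,5}:  v_{3} + v_{5} = v_{7}  ⇒ sig = [2:1]
  {4,5}:  v_{4} + v_{5} = v_{0}  ⇒ sig = [2:1]
  {4,7}:  v_{4} + v_{7} = v_{5}  ⇒ sig = [2:1]
  {5,6}:  v_{5} + v_{6} = v_{4}  ⇒ sig = [2:1]
  {5,7}:  v_{5} + v_{7} = v_{1}  ⇒ sig = [2:1]
  {2,7}:  v_{2} + v_{7} = v_{0} + v_{5}  ⇒ sig = [2:1,1]
  {1,2}:  v_{1} + v_{2} = v_{0} + 2·v_{5}  ⇒ sig = [2:1,2]
  {0,6}:  v_{0} + v_{6} = 2·v_{4}  ⇒ sig = [2:2]
  {0,7}:  v_{0} + v_{7} = 2·v_{5}  ⇒ sig = [2:2]
  {1,3}:  v_{1} + v_{3} = 2·v_{7}  ⇒ sig = [2:2]
  {1,4}:  v_{1} + v_{4} = 2·v_{5}  ⇒ sig = [2:2]
  {2,5}:  v_{2} + v_{5} = 2·v_{0}  ⇒ sig = [2:2]
  {0,1}:  v_{0} + v_{1} = 3·v_{5}  ⇒ sig = [2:3]
  {2,6}:  v_{2} + v_{6} = 3·v_{4}  ⇒ sig = [2:3]

Signatures (|P|; sorted positive RHS coefficients), sorted:
{ [2:] ×2,  [2:1] ×9,  [2:1,1],  [2:1,2],  [2:2] ×5,  [2:3] ×2 }


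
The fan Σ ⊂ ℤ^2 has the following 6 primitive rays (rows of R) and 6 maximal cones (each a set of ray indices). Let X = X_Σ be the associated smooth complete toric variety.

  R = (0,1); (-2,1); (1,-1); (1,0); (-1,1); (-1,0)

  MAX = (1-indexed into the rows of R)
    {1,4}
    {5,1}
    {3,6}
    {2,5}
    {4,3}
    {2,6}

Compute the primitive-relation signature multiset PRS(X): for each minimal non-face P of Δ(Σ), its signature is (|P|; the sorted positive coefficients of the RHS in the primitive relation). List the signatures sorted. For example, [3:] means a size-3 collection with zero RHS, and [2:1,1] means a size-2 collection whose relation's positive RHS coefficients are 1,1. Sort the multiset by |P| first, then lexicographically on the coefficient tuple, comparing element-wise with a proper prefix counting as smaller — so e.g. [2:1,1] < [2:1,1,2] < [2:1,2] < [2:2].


9 collections generate NE(X_Σ); each relation:

  P={3,5}:  v_{3} + v_{5} = 0  →  sig = [2:]
  P={4,6}:  v_{4} + v_{6} = 0  →  sig = [2:]
  P={1,3}:  v_{1} + v_{3} = v_{4}  →  sig = [2:1]
  P={1,6}:  v_{1} + v_{6} = v_{5}  →  sig = [2:1]
  P={2,3}:  v_{2} + v_{3} = v_{6}  →  sig = [2:1]
  P={2,4}:  v_{2} + v_{4} = v_{5}  →  sig = [2:1]
  P={4,5}:  v_{4} + v_{5} = v_{1}  →  sig = [2:1]
  P={5,6}:  v_{5} + v_{6} = v_{2}  →  sig = [2:1]
  P={1,2}:  v_{1} + v_{2} = 2·v_{5}  →  sig = [2:2]

Sorted signature multiset PRS(X):
    |P|=2: 9 collections, coeffs (), (), (1), (1), (1), (1), (1), (1), (2)


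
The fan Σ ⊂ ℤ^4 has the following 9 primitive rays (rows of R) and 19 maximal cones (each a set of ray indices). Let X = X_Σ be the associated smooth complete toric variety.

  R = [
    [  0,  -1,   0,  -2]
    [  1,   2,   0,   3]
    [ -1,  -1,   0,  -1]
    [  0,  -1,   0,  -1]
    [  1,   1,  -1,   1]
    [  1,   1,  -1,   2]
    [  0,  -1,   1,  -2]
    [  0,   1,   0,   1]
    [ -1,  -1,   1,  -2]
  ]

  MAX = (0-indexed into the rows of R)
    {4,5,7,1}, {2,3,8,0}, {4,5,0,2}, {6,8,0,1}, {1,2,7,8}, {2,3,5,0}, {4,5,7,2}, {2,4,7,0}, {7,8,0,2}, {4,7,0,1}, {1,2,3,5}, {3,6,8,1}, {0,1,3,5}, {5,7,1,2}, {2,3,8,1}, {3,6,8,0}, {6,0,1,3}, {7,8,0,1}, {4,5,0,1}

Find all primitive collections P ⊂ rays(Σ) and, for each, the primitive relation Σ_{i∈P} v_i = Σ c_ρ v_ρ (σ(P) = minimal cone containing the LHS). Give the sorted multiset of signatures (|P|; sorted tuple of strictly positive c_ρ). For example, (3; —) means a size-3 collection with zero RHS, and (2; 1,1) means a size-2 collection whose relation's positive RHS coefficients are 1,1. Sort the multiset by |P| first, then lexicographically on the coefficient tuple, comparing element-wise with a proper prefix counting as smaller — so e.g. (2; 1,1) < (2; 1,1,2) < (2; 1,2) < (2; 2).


12 minimal non-faces of Δ(Σ) (on 9 rays):

  {3,7}:  v_{3} + v_{7} = 0  so sig = (2; —)
  {5,8}:  v_{5} + v_{8} = 0  so sig = (2; —)
  {2,6}:  v_{2} + v_{6} = v_{3} + v_{8}  so sig = (2; 1,1)
  {3,4}:  v_{3} + v_{4} = v_{0} + v_{5}  so sig = (2; 1,1)
  {4,8}:  v_{4} + v_{8} = v_{0} + v_{7}  so sig = (2; 1,1)
  {5,6}:  v_{5} + v_{6} = v_{0} + v_{1} + v_{3}  so sig = (2; 1,1,1)
  {6,7}:  v_{6} + v_{7} = v_{0} + v_{1} + v_{8}  so sig = (2; 1,1,1)
  {4,6}:  v_{4} + v_{6} = 2·v_{0} + v_{1}  so sig = (2; 1,2)
  {0,1,2}:  v_{0} + v_{1} + v_{2} = 0  so sig = (3; —)
  {0,5,7}:  v_{0} + v_{5} + v_{7} = v_{4}  so sig = (3; 1)
  {1,2,4}:  v_{1} + v_{2} + v_{4} = v_{5} + v_{7}  so sig = (3; 1,1)
  {0,1,3,8}:  v_{0} + v_{1} + v_{3} + v_{8} = v_{6}  so sig = (4; 1)

Signatures (|P|; sorted positive RHS coefficients), sorted:
[(2; —), (2; —), (2; 1,1), (2; 1,1), (2; 1,1), (2; 1,1,1), (2; 1,1,1), (2; 1,2), (3; —), (3; 1), (3; 1,1), (4; 1)]


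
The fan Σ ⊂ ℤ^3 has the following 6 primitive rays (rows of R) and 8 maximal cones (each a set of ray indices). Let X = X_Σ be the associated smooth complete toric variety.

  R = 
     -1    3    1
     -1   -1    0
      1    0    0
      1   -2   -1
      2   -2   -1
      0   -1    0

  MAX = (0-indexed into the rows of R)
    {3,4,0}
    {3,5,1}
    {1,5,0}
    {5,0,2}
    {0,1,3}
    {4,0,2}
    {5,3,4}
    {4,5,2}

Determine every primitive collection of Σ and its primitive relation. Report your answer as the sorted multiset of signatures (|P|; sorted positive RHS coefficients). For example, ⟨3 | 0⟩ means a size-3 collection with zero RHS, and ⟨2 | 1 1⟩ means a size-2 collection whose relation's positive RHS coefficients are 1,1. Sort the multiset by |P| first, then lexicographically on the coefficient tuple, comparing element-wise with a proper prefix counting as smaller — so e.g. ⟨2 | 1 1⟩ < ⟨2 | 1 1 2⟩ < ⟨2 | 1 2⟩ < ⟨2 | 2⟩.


Δ(Σ) — 6 vertices, 5 min non-faces:

  P = {1,2}:  v_{1} + v_{2} = v_{5}  ⇒ sig = ⟨2 | 1⟩
  P = {2,3}:  v_{2} + v_{3} = v_{4}  ⇒ sig = ⟨2 | 1⟩
  P = {1,4}:  v_{1} + v_{4} = v_{3} + v_{5}  ⇒ sig = ⟨2 | 1 1⟩
  P = {0,3,5}:  v_{0} + v_{3} + v_{5} = 0  ⇒ sig = ⟨3 | 0⟩
  P = {0,4,5}:  v_{0} + v_{4} + v_{5} = v_{2}  ⇒ sig = ⟨3 | 1⟩

Hence PRS(X_Σ) =
    ⟨2 | 1⟩
    ⟨2 | 1⟩
    ⟨2 | 1 1⟩
    ⟨3 | 0⟩
    ⟨3 | 1⟩


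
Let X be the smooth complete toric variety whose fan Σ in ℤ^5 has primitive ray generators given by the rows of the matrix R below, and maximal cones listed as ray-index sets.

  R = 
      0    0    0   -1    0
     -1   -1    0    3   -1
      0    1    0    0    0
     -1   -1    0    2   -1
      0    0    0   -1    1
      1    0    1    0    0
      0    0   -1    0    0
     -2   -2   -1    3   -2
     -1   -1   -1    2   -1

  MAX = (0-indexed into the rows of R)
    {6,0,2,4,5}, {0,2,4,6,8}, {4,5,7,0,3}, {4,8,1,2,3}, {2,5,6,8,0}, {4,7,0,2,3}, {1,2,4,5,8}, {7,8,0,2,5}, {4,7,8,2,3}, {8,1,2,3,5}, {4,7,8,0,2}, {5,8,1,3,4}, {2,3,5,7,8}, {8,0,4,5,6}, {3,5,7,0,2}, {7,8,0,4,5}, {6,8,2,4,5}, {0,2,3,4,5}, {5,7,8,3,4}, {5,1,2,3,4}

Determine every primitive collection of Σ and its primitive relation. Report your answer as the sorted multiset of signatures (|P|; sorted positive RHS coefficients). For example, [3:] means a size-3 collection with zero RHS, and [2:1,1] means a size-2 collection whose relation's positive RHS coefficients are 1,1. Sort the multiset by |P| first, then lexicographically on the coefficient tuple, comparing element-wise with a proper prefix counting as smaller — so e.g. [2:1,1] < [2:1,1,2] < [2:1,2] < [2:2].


Σ has 9 primitive collections:

  P = {0,1}:  v_{0} + v_{1} = v_{3} ; sig = [2:1]
  P = {3,6}:  v_{3} + v_{6} = v_{8} ; sig = [2:1]
  P = {1,6}:  v_{1} + v_{6} = v_{2} + v_{4} + v_{5} + 2·v_{8} ; sig = [2:1,1,1,2]
  P = {1,7}:  v_{1} + v_{7} = 2·v_{3} + v_{8} ; sig = [2:1,2]
  P = {6,7}:  v_{6} + v_{7} = v_{0} + 2·v_{8} ; sig = [2:1,2]
  P = {0,3,8}:  v_{0} + v_{3} + v_{8} = v_{7} ; sig = [3:1]
  P = {2,4,5,7}:  v_{2} + v_{4} + v_{5} + v_{7} = v_{3} ; sig = [4:1]
  P = {0,2,4,5,8}:  v_{0} + v_{2} + v_{4} + v_{5} + v_{8} = 0 ; sig = [5:]
  P = {2,3,4,5,8}:  v_{2} + v_{3} + v_{4} + v_{5} + v_{8} = v_{1} ; sig = [5:1]

Sorted signature multiset PRS(X):
{ [2:1] ×2,  [2:1,1,1,2],  [2:1,2] ×2,  [3:1],  [4:1],  [5:],  [5:1] }


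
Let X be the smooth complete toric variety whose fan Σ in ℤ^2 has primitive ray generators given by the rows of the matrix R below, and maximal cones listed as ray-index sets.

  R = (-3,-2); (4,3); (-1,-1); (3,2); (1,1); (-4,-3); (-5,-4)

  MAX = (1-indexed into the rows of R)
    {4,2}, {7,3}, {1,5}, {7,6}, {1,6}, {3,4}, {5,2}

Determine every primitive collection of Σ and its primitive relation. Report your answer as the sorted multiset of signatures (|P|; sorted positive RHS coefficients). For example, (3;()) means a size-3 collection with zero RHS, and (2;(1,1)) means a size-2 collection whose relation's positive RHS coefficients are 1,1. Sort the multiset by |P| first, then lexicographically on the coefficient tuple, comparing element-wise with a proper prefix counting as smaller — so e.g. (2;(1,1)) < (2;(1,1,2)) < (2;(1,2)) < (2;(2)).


|primitive collections| = 14. Relations:

  P = {1,4}:  v_{1} + v_{4} = 0 ; sig = (2;())
  P = {2,6}:  v_{2} + v_{6} = 0 ; sig = (2;())
  P = {3,5}:  v_{3} + v_{5} = 0 ; sig = (2;())
  P = {1,2}:  v_{1} + v_{2} = v_{5} ; sig = (2;(1))
  P = {1,3}:  v_{1} + v_{3} = v_{6} ; sig = (2;(1))
  P = {2,3}:  v_{2} + v_{3} = v_{4} ; sig = (2;(1))
  P = {2,7}:  v_{2} + v_{7} = v_{3} ; sig = (2;(1))
  P = {3,6}:  v_{3} + v_{6} = v_{7} ; sig = (2;(1))
  P = {4,5}:  v_{4} + v_{5} = v_{2} ; sig = (2;(1))
  P = {4,6}:  v_{4} + v_{6} = v_{3} ; sig = (2;(1))
  P = {5,6}:  v_{5} + v_{6} = v_{1} ; sig = (2;(1))
  P = {5,7}:  v_{5} + v_{7} = v_{6} ; sig = (2;(1))
  P = {1,7}:  v_{1} + v_{7} = 2·v_{6} ; sig = (2;(2))
  P = {4,7}:  v_{4} + v_{7} = 2·v_{3} ; sig = (2;(2))

Sorted signature multiset PRS(X):
[(2;()), (2;()), (2;()), (2;(1)), (2;(1)), (2;(1)), (2;(1)), (2;(1)), (2;(1)), (2;(1)), (2;(1)), (2;(1)), (2;(2)), (2;(2))]


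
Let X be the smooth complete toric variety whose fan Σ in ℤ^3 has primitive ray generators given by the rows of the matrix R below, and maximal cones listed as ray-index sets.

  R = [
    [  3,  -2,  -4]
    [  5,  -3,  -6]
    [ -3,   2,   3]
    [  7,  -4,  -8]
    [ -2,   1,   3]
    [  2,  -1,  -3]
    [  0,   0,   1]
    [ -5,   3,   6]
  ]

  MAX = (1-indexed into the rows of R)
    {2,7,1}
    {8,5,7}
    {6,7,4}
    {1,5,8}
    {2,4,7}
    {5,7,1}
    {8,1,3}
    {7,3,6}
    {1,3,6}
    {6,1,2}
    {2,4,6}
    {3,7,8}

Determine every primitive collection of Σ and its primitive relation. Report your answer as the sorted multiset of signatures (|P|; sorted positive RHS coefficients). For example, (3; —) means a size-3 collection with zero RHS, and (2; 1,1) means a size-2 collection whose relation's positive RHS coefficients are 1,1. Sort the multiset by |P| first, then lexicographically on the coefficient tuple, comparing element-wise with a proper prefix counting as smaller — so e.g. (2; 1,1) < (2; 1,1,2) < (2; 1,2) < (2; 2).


14 minimal non-faces of Δ(Σ) (on 8 rays):

  P = {2,8}:  v_{2} + v_{8} = 0 — sig = (2; —)
  P = {5,6}:  v_{5} + v_{6} = 0 — sig = (2; —)
  P = {2,3}:  v_{2} + v_{3} = v_{6} — sig = (2; 1)
  P = {3,5}:  v_{3} + v_{5} = v_{8} — sig = (2; 1)
  P = {6,8}:  v_{6} + v_{8} = v_{3} — sig = (2; 1)
  P = {2,5}:  v_{2} + v_{5} = v_{1} + v_{7} — sig = (2; 1,1)
  P = {4,5}:  v_{4} + v_{5} = v_{2} + v_{7} — sig = (2; 1,1)
  P = {4,8}:  v_{4} + v_{8} = v_{6} + v_{7} — sig = (2; 1,1)
  P = {3,4}:  v_{3} + v_{4} = 2·v_{6} + v_{7} — sig = (2; 1,2)
  P = {1,4}:  v_{1} + v_{4} = 2·v_{2} — sig = (2; 2)
  P = {1,3,7}:  v_{1} + v_{3} + v_{7} = 0 — sig = (3; —)
  P = {1,6,7}:  v_{1} + v_{6} + v_{7} = v_{2} — sig = (3; 1)
  P = {1,7,8}:  v_{1} + v_{7} + v_{8} = v_{5} — sig = (3; 1)
  P = {2,6,7}:  v_{2} + v_{6} + v_{7} = v_{4} — sig = (3; 1)

Signatures (|P|; sorted positive RHS coefficients), sorted:
{ (2; —) ×2,  (2; 1) ×3,  (2; 1,1) ×3,  (2; 1,2),  (2; 2),  (3; —),  (3; 1) ×3 }


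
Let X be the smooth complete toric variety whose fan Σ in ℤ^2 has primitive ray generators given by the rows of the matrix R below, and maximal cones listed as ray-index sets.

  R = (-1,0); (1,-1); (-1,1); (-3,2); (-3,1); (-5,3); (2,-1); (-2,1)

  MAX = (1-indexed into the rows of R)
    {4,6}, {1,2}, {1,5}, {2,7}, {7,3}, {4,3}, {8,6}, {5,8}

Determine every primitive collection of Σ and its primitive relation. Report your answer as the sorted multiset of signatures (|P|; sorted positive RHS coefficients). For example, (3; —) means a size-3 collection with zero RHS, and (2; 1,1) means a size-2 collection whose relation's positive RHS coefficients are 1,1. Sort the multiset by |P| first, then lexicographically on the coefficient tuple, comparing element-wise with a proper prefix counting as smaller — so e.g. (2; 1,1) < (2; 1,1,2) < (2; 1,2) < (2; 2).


Minimal non-faces — 20 found among 8 rays, 8 max cones:

  P = {2,3}:  v_{2} + v_{3} = 0  →  sig = (2; —)
  P = {7,8}:  v_{7} + v_{8} = 0  →  sig = (2; —)
  P = {1,3}:  v_{1} + v_{3} = v_{8}  →  sig = (2; 1)
  P = {1,7}:  v_{1} + v_{7} = v_{2}  →  sig = (2; 1)
  P = {1,8}:  v_{1} + v_{8} = v_{5}  →  sig = (2; 1)
  P = {2,4}:  v_{2} + v_{4} = v_{8}  →  sig = (2; 1)
  P = {2,8}:  v_{2} + v_{8} = v_{1}  →  sig = (2; 1)
  P = {3,8}:  v_{3} + v_{8} = v_{4}  →  sig = (2; 1)
  P = {4,7}:  v_{4} + v_{7} = v_{3}  →  sig = (2; 1)
  P = {4,8}:  v_{4} + v_{8} = v_{6}  →  sig = (2; 1)
  P = {5,7}:  v_{5} + v_{7} = v_{1}  →  sig = (2; 1)
  P = {6,7}:  v_{6} + v_{7} = v_{4}  →  sig = (2; 1)
  P = {1,4}:  v_{1} + v_{4} = 2·v_{8}  →  sig = (2; 2)
  P = {2,5}:  v_{2} + v_{5} = 2·v_{1}  →  sig = (2; 2)
  P = {2,6}:  v_{2} + v_{6} = 2·v_{8}  →  sig = (2; 2)
  P = {3,5}:  v_{3} + v_{5} = 2·v_{8}  →  sig = (2; 2)
  P = {3,6}:  v_{3} + v_{6} = 2·v_{4}  →  sig = (2; 2)
  P = {1,6}:  v_{1} + v_{6} = 3·v_{8}  →  sig = (2; 3)
  P = {4,5}:  v_{4} + v_{5} = 3·v_{8}  →  sig = (2; 3)
  P = {5,6}:  v_{5} + v_{6} = 4·v_{8}  →  sig = (2; 4)

so the primitive-relation signature multiset is
[(2; —), (2; —), (2; 1), (2; 1), (2; 1), (2; 1), (2; 1), (2; 1), (2; 1), (2; 1), (2; 1), (2; 1), (2; 2), (2; 2), (2; 2), (2; 2), (2; 2), (2; 3), (2; 3), (2; 4)]


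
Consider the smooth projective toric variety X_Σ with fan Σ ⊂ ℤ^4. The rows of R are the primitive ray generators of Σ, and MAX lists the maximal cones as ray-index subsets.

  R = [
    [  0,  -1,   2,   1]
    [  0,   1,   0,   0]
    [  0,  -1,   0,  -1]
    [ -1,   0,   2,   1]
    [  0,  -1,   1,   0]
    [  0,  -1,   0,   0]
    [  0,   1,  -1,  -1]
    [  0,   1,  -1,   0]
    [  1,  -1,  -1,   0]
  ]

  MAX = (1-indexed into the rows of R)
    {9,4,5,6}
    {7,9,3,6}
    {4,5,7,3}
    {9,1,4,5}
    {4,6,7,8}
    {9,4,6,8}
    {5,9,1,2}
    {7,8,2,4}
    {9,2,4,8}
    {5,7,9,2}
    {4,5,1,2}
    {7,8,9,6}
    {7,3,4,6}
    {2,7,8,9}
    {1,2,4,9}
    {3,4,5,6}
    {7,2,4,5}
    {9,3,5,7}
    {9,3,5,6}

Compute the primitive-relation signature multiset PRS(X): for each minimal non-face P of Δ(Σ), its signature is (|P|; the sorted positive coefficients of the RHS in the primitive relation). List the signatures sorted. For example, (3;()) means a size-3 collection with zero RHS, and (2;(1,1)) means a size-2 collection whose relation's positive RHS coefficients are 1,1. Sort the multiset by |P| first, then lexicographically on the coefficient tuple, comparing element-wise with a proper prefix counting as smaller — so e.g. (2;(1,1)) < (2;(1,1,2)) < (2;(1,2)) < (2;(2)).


12 minimal non-faces of Δ(Σ) (on 9 rays):

  P={2,6}:  v_{2} + v_{6} = 0  so sig = (2;())
  P={5,8}:  v_{5} + v_{8} = 0  so sig = (2;())
  P={1,7}:  v_{1} + v_{7} = v_{2} + v_{5}  so sig = (2;(1,1))
  P={2,3}:  v_{2} + v_{3} = v_{5} + v_{7}  so sig = (2;(1,1))
  P={3,8}:  v_{3} + v_{8} = v_{6} + v_{7}  so sig = (2;(1,1))
  P={1,6}:  v_{1} + v_{6} = v_{4} + v_{5} + v_{9}  so sig = (2;(1,1,1))
  P={1,8}:  v_{1} + v_{8} = v_{2} + v_{4} + v_{9}  so sig = (2;(1,1,1))
  P={1,3}:  v_{1} + v_{3} = 2·v_{5}  so sig = (2;(2))
  P={4,7,9}:  v_{4} + v_{7} + v_{9} = 0  so sig = (3;())
  P={5,6,7}:  v_{5} + v_{6} + v_{7} = v_{3}  so sig = (3;(1))
  P={3,4,9}:  v_{3} + v_{4} + v_{9} = v_{5} + v_{6}  so sig = (3;(1,1))
  P={2,4,5,9}:  v_{2} + v_{4} + v_{5} + v_{9} = v_{1}  so sig = (4;(1))

Signatures (|P|; sorted positive RHS coefficients), sorted:
{ (2;()) ×2,  (2;(1,1)) ×3,  (2;(1,1,1)) ×2,  (2;(2)),  (3;()),  (3;(1)),  (3;(1,1)),  (4;(1)) }


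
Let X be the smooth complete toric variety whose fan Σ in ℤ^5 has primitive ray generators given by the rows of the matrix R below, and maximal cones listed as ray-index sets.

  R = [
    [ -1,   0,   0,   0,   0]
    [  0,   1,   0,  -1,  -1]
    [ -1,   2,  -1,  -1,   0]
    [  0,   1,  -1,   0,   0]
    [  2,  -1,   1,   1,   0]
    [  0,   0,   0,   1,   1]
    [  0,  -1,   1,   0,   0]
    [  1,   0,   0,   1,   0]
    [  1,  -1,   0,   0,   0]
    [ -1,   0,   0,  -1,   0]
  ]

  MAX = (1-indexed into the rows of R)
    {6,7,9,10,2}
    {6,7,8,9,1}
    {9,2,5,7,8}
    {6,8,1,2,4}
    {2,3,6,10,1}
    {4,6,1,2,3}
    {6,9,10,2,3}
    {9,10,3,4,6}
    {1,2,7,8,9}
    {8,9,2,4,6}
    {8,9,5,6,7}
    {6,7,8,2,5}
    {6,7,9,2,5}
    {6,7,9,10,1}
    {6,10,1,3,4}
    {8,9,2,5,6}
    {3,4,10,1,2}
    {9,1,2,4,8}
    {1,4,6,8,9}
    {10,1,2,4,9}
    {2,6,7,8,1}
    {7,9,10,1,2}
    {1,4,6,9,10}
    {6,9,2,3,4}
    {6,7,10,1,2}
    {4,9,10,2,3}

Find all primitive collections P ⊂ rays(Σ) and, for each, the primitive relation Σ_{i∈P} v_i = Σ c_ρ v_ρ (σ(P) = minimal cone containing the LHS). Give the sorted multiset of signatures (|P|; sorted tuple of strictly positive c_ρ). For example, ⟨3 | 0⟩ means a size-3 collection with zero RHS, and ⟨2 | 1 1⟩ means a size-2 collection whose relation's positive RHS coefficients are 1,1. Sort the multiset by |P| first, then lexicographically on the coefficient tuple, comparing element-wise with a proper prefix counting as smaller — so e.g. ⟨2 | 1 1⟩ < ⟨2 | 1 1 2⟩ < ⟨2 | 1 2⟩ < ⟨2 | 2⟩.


Δ(Σ) — 10 vertices, 12 min non-faces:

  • {4,7}:  v_{4} + v_{7} = 0  ⟹  sig = ⟨2 | 0⟩
  • {8,10}:  v_{8} + v_{10} = 0  ⟹  sig = ⟨2 | 0⟩
  • {1,5}:  v_{1} + v_{5} = v_{7} + v_{8}  ⟹  sig = ⟨2 | 1 1⟩
  • {3,7}:  v_{3} + v_{7} = v_{2} + v_{6} + v_{10}  ⟹  sig = ⟨2 | 1 1 1⟩
  • {3,8}:  v_{3} + v_{8} = v_{2} + v_{4} + v_{6}  ⟹  sig = ⟨2 | 1 1 1⟩
  • {4,5}:  v_{4} + v_{5} = v_{2} + v_{6} + v_{8} + v_{9}  ⟹  sig = ⟨2 | 1 1 1 1⟩
  • {5,10}:  v_{5} + v_{10} = v_{2} + v_{6} + v_{7} + v_{9}  ⟹  sig = ⟨2 | 1 1 1 1⟩
  • {3,5}:  v_{3} + v_{5} = 2·v_{2} + 2·v_{6} + v_{9}  ⟹  sig = ⟨2 | 1 2 2⟩
  • {1,3,9}:  v_{1} + v_{3} + v_{9} = v_{4} + v_{10}  ⟹  sig = ⟨3 | 1 1⟩
  • {1,2,6,9}:  v_{1} + v_{2} + v_{6} + v_{9} = 0  ⟹  sig = ⟨4 | 0⟩
  • {2,4,6,10}:  v_{2} + v_{4} + v_{6} + v_{10} = v_{3}  ⟹  sig = ⟨4 | 1⟩
  • {2,6,7,8,9}:  v_{2} + v_{6} + v_{7} + v_{8} + v_{9} = v_{5}  ⟹  sig = ⟨5 | 1⟩

Sorted signature multiset PRS(X):
{ ⟨2 | 0⟩ ×2,  ⟨2 | 1 1⟩,  ⟨2 | 1 1 1⟩ ×2,  ⟨2 | 1 1 1 1⟩ ×2,  ⟨2 | 1 2 2⟩,  ⟨3 | 1 1⟩,  ⟨4 | 0⟩,  ⟨4 | 1⟩,  ⟨5 | 1⟩ }


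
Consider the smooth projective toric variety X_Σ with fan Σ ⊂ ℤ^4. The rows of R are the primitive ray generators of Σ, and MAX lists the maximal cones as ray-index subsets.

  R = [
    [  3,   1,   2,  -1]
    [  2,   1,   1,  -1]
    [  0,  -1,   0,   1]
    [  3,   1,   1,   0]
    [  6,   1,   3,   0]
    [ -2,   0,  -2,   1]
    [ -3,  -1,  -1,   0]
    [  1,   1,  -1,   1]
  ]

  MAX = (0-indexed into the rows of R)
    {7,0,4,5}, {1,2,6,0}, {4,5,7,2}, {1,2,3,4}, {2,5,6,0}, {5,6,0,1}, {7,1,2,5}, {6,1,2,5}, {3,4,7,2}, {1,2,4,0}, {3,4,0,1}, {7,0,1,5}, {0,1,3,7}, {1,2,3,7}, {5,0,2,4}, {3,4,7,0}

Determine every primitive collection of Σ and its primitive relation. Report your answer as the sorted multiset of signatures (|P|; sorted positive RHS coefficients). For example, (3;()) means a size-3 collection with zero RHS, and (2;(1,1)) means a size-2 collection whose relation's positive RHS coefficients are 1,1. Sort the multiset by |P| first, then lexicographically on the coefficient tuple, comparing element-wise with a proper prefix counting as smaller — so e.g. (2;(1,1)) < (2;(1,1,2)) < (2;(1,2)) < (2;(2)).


Minimal non-faces — 9 found among 8 rays, 16 max cones:

  • {3,6}:  v_{3} + v_{6} = 0 — sig = (2;())
  • {3,5}:  v_{3} + v_{5} = v_{7} — sig = (2;(1))
  • {6,7}:  v_{6} + v_{7} = v_{5} — sig = (2;(1))
  • {4,6}:  v_{4} + v_{6} = v_{0} + v_{2} — sig = (2;(1,1))
  • {0,2,3}:  v_{0} + v_{2} + v_{3} = v_{4} — sig = (3;(1))
  • {0,2,7}:  v_{0} + v_{2} + v_{7} = v_{4} + v_{5} — sig = (3;(1,1))
  • {1,4,5}:  v_{1} + v_{4} + v_{5} = 2·v_{3} — sig = (3;(2))
  • {1,4,7}:  v_{1} + v_{4} + v_{7} = 3·v_{3} — sig = (3;(3))
  • {0,1,2,5}:  v_{0} + v_{1} + v_{2} + v_{5} = v_{3} — sig = (4;(1))

so the primitive-relation signature multiset is
    (2;())
    (2;(1))
    (2;(1))
    (2;(1,1))
    (3;(1))
    (3;(1,1))
    (3;(2))
    (3;(3))
    (4;(1))


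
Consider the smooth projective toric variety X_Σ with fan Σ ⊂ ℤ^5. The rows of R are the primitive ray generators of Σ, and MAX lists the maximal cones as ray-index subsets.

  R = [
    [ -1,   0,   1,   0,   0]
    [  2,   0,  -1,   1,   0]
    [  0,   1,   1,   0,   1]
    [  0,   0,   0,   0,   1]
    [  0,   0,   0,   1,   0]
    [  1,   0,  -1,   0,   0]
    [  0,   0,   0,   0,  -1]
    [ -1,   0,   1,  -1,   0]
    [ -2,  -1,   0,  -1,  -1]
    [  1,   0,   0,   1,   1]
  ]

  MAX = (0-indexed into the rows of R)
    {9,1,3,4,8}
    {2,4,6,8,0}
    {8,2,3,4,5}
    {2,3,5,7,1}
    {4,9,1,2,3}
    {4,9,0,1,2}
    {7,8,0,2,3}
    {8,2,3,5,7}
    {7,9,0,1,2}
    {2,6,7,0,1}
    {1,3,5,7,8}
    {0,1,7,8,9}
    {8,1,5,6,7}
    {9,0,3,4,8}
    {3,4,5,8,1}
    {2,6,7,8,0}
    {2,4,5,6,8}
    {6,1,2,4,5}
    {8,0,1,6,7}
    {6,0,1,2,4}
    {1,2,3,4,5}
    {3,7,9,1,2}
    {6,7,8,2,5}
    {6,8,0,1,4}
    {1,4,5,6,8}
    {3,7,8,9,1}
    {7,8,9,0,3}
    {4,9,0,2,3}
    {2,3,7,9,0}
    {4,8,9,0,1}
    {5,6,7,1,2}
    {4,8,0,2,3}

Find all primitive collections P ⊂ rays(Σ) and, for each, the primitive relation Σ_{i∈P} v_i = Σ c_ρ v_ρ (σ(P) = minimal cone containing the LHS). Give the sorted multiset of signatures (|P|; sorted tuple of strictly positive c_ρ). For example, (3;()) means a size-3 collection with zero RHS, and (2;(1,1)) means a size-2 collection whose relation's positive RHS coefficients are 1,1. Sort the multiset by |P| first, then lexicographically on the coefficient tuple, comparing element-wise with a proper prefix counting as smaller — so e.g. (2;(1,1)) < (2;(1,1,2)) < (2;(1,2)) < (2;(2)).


8 collections generate NE(X_Σ); each relation:

  {0,5}:  v_{0} + v_{5} = 0  ⇒ sig = (2;())
  {3,6}:  v_{3} + v_{6} = 0  ⇒ sig = (2;())
  {4,7}:  v_{4} + v_{7} = v_{0}  ⇒ sig = (2;(1))
  {5,9}:  v_{5} + v_{9} = v_{1} + v_{3}  ⇒ sig = (2;(1,1))
  {6,9}:  v_{6} + v_{9} = v_{0} + v_{1}  ⇒ sig = (2;(1,1))
  {1,2,8}:  v_{1} + v_{2} + v_{8} = 0  ⇒ sig = (3;())
  {0,1,3}:  v_{0} + v_{1} + v_{3} = v_{9}  ⇒ sig = (3;(1))
  {2,8,9}:  v_{2} + v_{8} + v_{9} = v_{0} + v_{3}  ⇒ sig = (3;(1,1))

Sorted signature multiset PRS(X):
[(2;()), (2;()), (2;(1)), (2;(1,1)), (2;(1,1)), (3;()), (3;(1)), (3;(1,1))]


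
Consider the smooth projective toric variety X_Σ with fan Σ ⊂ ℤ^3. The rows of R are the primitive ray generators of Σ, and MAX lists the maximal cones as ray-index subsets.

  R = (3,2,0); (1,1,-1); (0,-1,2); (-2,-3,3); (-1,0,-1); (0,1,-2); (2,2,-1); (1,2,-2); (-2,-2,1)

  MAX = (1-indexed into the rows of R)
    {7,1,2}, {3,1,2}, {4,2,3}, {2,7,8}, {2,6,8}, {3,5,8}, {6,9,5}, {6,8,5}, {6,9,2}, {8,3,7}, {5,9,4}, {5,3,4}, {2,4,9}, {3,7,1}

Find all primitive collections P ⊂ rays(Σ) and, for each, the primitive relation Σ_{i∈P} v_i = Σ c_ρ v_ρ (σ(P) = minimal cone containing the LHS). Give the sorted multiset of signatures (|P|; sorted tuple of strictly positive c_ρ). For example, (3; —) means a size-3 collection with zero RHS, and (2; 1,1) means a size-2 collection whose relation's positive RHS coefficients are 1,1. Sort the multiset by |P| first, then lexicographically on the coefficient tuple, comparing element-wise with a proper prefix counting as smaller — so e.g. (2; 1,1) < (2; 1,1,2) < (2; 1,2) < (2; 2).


Minimal non-faces — 17 found among 9 rays, 14 max cones:

  P = {3,6}:  v_{3} + v_{6} = 0  ⟹  sig = (2; —)
  P = {7,9}:  v_{7} + v_{9} = 0  ⟹  sig = (2; —)
  P = {1,5}:  v_{1} + v_{5} = v_{7}  ⟹  sig = (2; 1)
  P = {2,5}:  v_{2} + v_{5} = v_{6}  ⟹  sig = (2; 1)
  P = {3,9}:  v_{3} + v_{9} = v_{4}  ⟹  sig = (2; 1)
  P = {4,6}:  v_{4} + v_{6} = v_{9}  ⟹  sig = (2; 1)
  P = {4,7}:  v_{4} + v_{7} = v_{3}  ⟹  sig = (2; 1)
  P = {5,7}:  v_{5} + v_{7} = v_{8}  ⟹  sig = (2; 1)
  P = {8,9}:  v_{8} + v_{9} = v_{5}  ⟹  sig = (2; 1)
  P = {1,6}:  v_{1} + v_{6} = v_{2} + v_{7}  ⟹  sig = (2; 1,1)
  P = {1,9}:  v_{1} + v_{9} = v_{2} + v_{3}  ⟹  sig = (2; 1,1)
  P = {4,8}:  v_{4} + v_{8} = v_{3} + v_{5}  ⟹  sig = (2; 1,1)
  P = {6,7}:  v_{6} + v_{7} = v_{2} + v_{8}  ⟹  sig = (2; 1,1)
  P = {1,4}:  v_{1} + v_{4} = v_{2} + 2·v_{3}  ⟹  sig = (2; 1,2)
  P = {1,8}:  v_{1} + v_{8} = 2·v_{7}  ⟹  sig = (2; 2)
  P = {2,3,7}:  v_{2} + v_{3} + v_{7} = v_{1}  ⟹  sig = (3; 1)
  P = {2,3,8}:  v_{2} + v_{3} + v_{8} = v_{7}  ⟹  sig = (3; 1)

Hence PRS(X_Σ) =
    |P|=2: 15 collections, coeffs (), (), (1), (1), (1), (1), (1), (1), (1), (1,1), (1,1), (1,1), (1,1), (1,2), (2)
    |P|=3: 2 collections, coeffs (1), (1)


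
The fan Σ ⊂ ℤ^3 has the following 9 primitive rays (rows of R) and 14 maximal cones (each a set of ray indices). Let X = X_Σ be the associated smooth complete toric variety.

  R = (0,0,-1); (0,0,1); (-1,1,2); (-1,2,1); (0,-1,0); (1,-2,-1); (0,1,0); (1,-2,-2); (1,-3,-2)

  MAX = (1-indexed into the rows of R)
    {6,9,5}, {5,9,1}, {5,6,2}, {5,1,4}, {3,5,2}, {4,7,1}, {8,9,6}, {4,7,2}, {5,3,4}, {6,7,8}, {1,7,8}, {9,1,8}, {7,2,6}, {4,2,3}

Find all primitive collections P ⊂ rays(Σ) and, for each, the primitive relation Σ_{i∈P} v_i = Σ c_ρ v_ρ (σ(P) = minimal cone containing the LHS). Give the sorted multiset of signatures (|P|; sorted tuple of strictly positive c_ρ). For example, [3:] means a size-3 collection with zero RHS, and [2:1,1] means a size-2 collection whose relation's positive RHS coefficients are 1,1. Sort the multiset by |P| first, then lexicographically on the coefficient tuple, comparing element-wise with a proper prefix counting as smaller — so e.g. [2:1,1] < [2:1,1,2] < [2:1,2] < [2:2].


Δ(Σ) — 9 vertices, 16 min non-faces:

  P = {1,2}:  v_{1} + v_{2} = 0  so sig = [2:]
  P = {4,6}:  v_{4} + v_{6} = 0  so sig = [2:]
  P = {5,7}:  v_{5} + v_{7} = 0  so sig = [2:]
  P = {1,6}:  v_{1} + v_{6} = v_{8}  so sig = [2:1]
  P = {2,8}:  v_{2} + v_{8} = v_{6}  so sig = [2:1]
  P = {3,8}:  v_{3} + v_{8} = v_{5}  so sig = [2:1]
  P = {4,8}:  v_{4} + v_{8} = v_{1}  so sig = [2:1]
  P = {5,8}:  v_{5} + v_{8} = v_{9}  so sig = [2:1]
  P = {7,9}:  v_{7} + v_{9} = v_{8}  so sig = [2:1]
  P = {1,3}:  v_{1} + v_{3} = v_{4} + v_{5}  so sig = [2:1,1]
  P = {2,9}:  v_{2} + v_{9} = v_{5} + v_{6}  so sig = [2:1,1]
  P = {3,6}:  v_{3} + v_{6} = v_{2} + v_{5}  so sig = [2:1,1]
  P = {3,7}:  v_{3} + v_{7} = v_{2} + v_{4}  so sig = [2:1,1]
  P = {4,9}:  v_{4} + v_{9} = v_{1} + v_{5}  so sig = [2:1,1]
  P = {3,9}:  v_{3} + v_{9} = 2·v_{5}  so sig = [2:2]
  P = {2,4,5}:  v_{2} + v_{4} + v_{5} = v_{3}  so sig = [3:1]

so the primitive-relation signature multiset is
{ [2:] ×3,  [2:1] ×6,  [2:1,1] ×5,  [2:2],  [3:1] }


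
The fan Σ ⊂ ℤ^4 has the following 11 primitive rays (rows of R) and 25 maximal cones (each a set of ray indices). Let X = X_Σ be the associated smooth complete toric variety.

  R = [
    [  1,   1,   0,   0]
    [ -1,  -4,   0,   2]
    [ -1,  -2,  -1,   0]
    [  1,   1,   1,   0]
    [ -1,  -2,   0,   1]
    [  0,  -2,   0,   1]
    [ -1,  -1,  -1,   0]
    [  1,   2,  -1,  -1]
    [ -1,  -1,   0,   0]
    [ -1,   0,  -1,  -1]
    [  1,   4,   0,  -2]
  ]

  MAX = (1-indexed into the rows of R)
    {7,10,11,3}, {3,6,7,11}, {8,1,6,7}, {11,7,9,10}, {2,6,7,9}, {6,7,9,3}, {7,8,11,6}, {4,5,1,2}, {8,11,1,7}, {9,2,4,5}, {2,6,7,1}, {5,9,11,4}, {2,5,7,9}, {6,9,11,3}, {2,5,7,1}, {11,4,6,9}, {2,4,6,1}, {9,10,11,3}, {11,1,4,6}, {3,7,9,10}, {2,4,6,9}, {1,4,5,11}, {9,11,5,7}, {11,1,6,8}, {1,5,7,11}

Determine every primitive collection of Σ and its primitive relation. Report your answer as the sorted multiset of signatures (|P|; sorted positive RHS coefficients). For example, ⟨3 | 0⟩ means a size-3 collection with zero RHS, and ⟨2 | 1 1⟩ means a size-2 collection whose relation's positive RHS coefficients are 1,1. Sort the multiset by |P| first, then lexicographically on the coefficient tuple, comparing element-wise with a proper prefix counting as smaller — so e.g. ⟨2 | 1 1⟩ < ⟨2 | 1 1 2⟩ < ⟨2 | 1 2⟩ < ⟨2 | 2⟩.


22 minimal non-faces of Δ(Σ) (on 11 rays):

  P = {1,9}:  v_{1} + v_{9} = 0  so sig = ⟨2 | 0⟩
  P = {2,11}:  v_{2} + v_{11} = 0  so sig = ⟨2 | 0⟩
  P = {4,7}:  v_{4} + v_{7} = 0  so sig = ⟨2 | 0⟩
  P = {5,6}:  v_{5} + v_{6} = v_{2}  so sig = ⟨2 | 1⟩
  P = {6,10}:  v_{6} + v_{10} = v_{3}  so sig = ⟨2 | 1⟩
  P = {5,8}:  v_{5} + v_{8} = v_{1} + v_{7}  so sig = ⟨2 | 1 1⟩
  P = {5,10}:  v_{5} + v_{10} = v_{7} + v_{9}  so sig = ⟨2 | 1 1⟩
  P = {1,10}:  v_{1} + v_{10} = v_{6} + v_{7} + v_{11}  so sig = ⟨2 | 1 1 1⟩
  P = {2,8}:  v_{2} + v_{8} = v_{1} + v_{6} + v_{7}  so sig = ⟨2 | 1 1 1⟩
  P = {2,10}:  v_{2} + v_{10} = v_{6} + v_{7} + v_{9}  so sig = ⟨2 | 1 1 1⟩
  P = {3,5}:  v_{3} + v_{5} = v_{6} + v_{7} + v_{9}  so sig = ⟨2 | 1 1 1⟩
  P = {4,8}:  v_{4} + v_{8} = v_{1} + v_{6} + v_{11}  so sig = ⟨2 | 1 1 1⟩
  P = {4,10}:  v_{4} + v_{10} = v_{6} + v_{9} + v_{11}  so sig = ⟨2 | 1 1 1⟩
  P = {8,9}:  v_{8} + v_{9} = v_{6} + v_{7} + v_{11}  so sig = ⟨2 | 1 1 1⟩
  P = {1,3}:  v_{1} + v_{3} = 2·v_{6} + v_{7} + v_{11}  so sig = ⟨2 | 1 1 2⟩
  P = {2,3}:  v_{2} + v_{3} = 2·v_{6} + v_{7} + v_{9}  so sig = ⟨2 | 1 1 2⟩
  P = {3,4}:  v_{3} + v_{4} = 2·v_{6} + v_{9} + v_{11}  so sig = ⟨2 | 1 1 2⟩
  P = {8,10}:  v_{8} + v_{10} = 2·v_{6} + 2·v_{7} + 2·v_{11}  so sig = ⟨2 | 2 2 2⟩
  P = {3,8}:  v_{3} + v_{8} = 3·v_{6} + 2·v_{7} + 2·v_{11}  so sig = ⟨2 | 2 2 3⟩
  P = {1,6,7,11}:  v_{1} + v_{6} + v_{7} + v_{11} = v_{8}  so sig = ⟨4 | 1⟩
  P = {6,7,9,11}:  v_{6} + v_{7} + v_{9} + v_{11} = v_{10}  so sig = ⟨4 | 1⟩
  P = {3,7,9,11}:  v_{3} + v_{7} + v_{9} + v_{11} = 2·v_{10}  so sig = ⟨4 | 2⟩

so the primitive-relation signature multiset is
    ⟨2 | 0⟩
    ⟨2 | 0⟩
    ⟨2 | 0⟩
    ⟨2 | 1⟩
    ⟨2 | 1⟩
    ⟨2 | 1 1⟩
    ⟨2 | 1 1⟩
    ⟨2 | 1 1 1⟩
    ⟨2 | 1 1 1⟩
    ⟨2 | 1 1 1⟩
    ⟨2 | 1 1 1⟩
    ⟨2 | 1 1 1⟩
    ⟨2 | 1 1 1⟩
    ⟨2 | 1 1 1⟩
    ⟨2 | 1 1 2⟩
    ⟨2 | 1 1 2⟩
    ⟨2 | 1 1 2⟩
    ⟨2 | 2 2 2⟩
    ⟨2 | 2 2 3⟩
    ⟨4 | 1⟩
    ⟨4 | 1⟩
    ⟨4 | 2⟩


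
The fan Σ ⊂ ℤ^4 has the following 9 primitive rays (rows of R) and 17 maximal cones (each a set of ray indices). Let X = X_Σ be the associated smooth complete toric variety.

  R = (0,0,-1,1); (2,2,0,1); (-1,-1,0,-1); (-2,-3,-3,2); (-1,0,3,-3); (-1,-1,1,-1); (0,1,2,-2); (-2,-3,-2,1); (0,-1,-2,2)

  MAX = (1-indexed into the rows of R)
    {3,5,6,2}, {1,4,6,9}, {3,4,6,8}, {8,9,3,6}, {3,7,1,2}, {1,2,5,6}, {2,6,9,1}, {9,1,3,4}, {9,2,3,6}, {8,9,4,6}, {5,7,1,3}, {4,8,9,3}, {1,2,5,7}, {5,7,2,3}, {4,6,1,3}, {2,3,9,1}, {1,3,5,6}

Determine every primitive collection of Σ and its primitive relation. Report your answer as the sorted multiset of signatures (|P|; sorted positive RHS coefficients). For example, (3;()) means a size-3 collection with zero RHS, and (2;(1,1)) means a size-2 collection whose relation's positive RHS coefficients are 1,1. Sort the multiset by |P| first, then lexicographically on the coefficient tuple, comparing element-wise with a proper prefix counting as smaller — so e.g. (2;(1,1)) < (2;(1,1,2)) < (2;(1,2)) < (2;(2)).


14 collections generate NE(X_Σ); each relation:

  P={7,9}:  v_{7} + v_{9} = 0 — sig = (2;())
  P={1,8}:  v_{1} + v_{8} = v_{4} — sig = (2;(1))
  P={2,8}:  v_{2} + v_{8} = v_{9} — sig = (2;(1))
  P={5,9}:  v_{5} + v_{9} = v_{6} — sig = (2;(1))
  P={6,7}:  v_{6} + v_{7} = v_{5} — sig = (2;(1))
  P={2,4}:  v_{2} + v_{4} = v_{1} + v_{9} — sig = (2;(1,1))
  P={7,8}:  v_{7} + v_{8} = v_{1} + v_{3} + v_{6} — sig = (2;(1,1,1))
  P={4,7}:  v_{4} + v_{7} = 2·v_{1} + v_{3} + v_{6} — sig = (2;(1,1,2))
  P={5,8}:  v_{5} + v_{8} = v_{1} + v_{3} + 2·v_{6} — sig = (2;(1,1,2))
  P={4,5}:  v_{4} + v_{5} = 2·v_{1} + v_{3} + 2·v_{6} — sig = (2;(1,2,2))
  P={1,2,3,6}:  v_{1} + v_{2} + v_{3} + v_{6} = 0 — sig = (4;())
  P={1,2,3,5}:  v_{1} + v_{2} + v_{3} + v_{5} = v_{7} — sig = (4;(1))
  P={1,3,6,9}:  v_{1} + v_{3} + v_{6} + v_{9} = v_{8} — sig = (4;(1))
  P={3,4,6,9}:  v_{3} + v_{4} + v_{6} + v_{9} = 2·v_{8} — sig = (4;(2))

Hence PRS(X_Σ) =
{ (2;()),  (2;(1)) ×4,  (2;(1,1)),  (2;(1,1,1)),  (2;(1,1,2)) ×2,  (2;(1,2,2)),  (4;()),  (4;(1)) ×2,  (4;(2)) }


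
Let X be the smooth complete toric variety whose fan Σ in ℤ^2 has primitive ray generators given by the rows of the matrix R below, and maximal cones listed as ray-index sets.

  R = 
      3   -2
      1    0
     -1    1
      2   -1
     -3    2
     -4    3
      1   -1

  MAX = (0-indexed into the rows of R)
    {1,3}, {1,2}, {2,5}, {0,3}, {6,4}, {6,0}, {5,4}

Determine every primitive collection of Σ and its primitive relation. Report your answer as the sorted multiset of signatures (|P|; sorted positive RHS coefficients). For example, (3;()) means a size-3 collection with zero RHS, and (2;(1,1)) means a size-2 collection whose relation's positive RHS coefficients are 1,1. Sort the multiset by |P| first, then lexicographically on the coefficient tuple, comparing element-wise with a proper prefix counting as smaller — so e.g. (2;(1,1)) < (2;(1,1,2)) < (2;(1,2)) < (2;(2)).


Δ(Σ) — 7 vertices, 14 min non-faces:

  P = {0,4}:  v_{0} + v_{4} = 0 ; sig = (2;())
  P = {2,6}:  v_{2} + v_{6} = 0 ; sig = (2;())
  P = {0,2}:  v_{0} + v_{2} = v_{3} ; sig = (2;(1))
  P = {0,5}:  v_{0} + v_{5} = v_{2} ; sig = (2;(1))
  P = {1,6}:  v_{1} + v_{6} = v_{3} ; sig = (2;(1))
  P = {2,3}:  v_{2} + v_{3} = v_{1} ; sig = (2;(1))
  P = {2,4}:  v_{2} + v_{4} = v_{5} ; sig = (2;(1))
  P = {3,4}:  v_{3} + v_{4} = v_{2} ; sig = (2;(1))
  P = {3,6}:  v_{3} + v_{6} = v_{0} ; sig = (2;(1))
  P = {5,6}:  v_{5} + v_{6} = v_{4} ; sig = (2;(1))
  P = {0,1}:  v_{0} + v_{1} = 2·v_{3} ; sig = (2;(2))
  P = {1,4}:  v_{1} + v_{4} = 2·v_{2} ; sig = (2;(2))
  P = {3,5}:  v_{3} + v_{5} = 2·v_{2} ; sig = (2;(2))
  P = {1,5}:  v_{1} + v_{5} = 3·v_{2} ; sig = (2;(3))

Signatures (|P|; sorted positive RHS coefficients), sorted:
    |P|=2: 14 collections, coeffs (), (), (1), (1), (1), (1), (1), (1), (1), (1), (2), (2), (2), (3)


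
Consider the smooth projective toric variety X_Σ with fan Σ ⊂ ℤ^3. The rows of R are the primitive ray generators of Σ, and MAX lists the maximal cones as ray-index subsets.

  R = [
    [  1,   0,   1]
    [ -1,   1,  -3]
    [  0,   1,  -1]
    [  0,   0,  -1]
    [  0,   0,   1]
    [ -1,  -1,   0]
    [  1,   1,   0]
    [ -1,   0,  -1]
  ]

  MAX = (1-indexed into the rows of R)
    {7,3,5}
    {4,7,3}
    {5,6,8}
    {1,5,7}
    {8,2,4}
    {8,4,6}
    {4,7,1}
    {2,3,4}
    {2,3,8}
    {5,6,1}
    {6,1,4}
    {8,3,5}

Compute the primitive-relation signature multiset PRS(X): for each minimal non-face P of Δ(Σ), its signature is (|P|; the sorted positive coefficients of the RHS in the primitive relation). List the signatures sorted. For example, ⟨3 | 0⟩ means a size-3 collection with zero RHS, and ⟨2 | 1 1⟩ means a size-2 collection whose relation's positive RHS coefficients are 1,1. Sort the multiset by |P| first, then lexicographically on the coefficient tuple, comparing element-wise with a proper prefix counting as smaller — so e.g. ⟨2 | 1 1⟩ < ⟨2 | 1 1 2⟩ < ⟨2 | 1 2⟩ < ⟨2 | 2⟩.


11 minimal non-faces of Δ(Σ) (on 8 rays):

  P = {1,8}:  v_{1} + v_{8} = 0 ; sig = ⟨2 | 0⟩
  P = {4,5}:  v_{4} + v_{5} = 0 ; sig = ⟨2 | 0⟩
  P = {6,7}:  v_{6} + v_{7} = 0 ; sig = ⟨2 | 0⟩
  P = {1,3}:  v_{1} + v_{3} = v_{7} ; sig = ⟨2 | 1⟩
  P = {3,6}:  v_{3} + v_{6} = v_{8} ; sig = ⟨2 | 1⟩
  P = {7,8}:  v_{7} + v_{8} = v_{3} ; sig = ⟨2 | 1⟩
  P = {1,2}:  v_{1} + v_{2} = v_{3} + v_{4} ; sig = ⟨2 | 1 1⟩
  P = {2,5}:  v_{2} + v_{5} = v_{3} + v_{8} ; sig = ⟨2 | 1 1⟩
  P = {2,6}:  v_{2} + v_{6} = v_{4} + 2·v_{8} ; sig = ⟨2 | 1 2⟩
  P = {2,7}:  v_{2} + v_{7} = 2·v_{3} + v_{4} ; sig = ⟨2 | 1 2⟩
  P = {3,4,8}:  v_{3} + v_{4} + v_{8} = v_{2} ; sig = ⟨3 | 1⟩

Hence PRS(X_Σ) =
    ⟨2 | 0⟩
    ⟨2 | 0⟩
    ⟨2 | 0⟩
    ⟨2 | 1⟩
    ⟨2 | 1⟩
    ⟨2 | 1⟩
    ⟨2 | 1 1⟩
    ⟨2 | 1 1⟩
    ⟨2 | 1 2⟩
    ⟨2 | 1 2⟩
    ⟨3 | 1⟩


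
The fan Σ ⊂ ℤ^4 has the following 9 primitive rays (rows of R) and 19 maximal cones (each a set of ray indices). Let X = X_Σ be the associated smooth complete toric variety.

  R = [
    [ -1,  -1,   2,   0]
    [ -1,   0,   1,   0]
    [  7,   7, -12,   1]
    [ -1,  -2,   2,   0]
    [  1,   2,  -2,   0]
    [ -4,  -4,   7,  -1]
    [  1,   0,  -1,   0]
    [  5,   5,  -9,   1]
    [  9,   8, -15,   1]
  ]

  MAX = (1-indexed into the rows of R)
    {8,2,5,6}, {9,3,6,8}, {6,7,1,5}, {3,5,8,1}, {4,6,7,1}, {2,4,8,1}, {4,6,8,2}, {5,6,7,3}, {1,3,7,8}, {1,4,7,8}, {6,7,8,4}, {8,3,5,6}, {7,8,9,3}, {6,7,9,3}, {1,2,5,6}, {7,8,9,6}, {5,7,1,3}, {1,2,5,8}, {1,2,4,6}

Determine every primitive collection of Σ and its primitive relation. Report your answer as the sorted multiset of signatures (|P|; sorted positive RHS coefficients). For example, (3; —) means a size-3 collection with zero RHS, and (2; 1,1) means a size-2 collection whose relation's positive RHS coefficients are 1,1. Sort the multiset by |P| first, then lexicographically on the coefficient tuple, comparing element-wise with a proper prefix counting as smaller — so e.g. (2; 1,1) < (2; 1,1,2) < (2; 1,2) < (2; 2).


Σ has 12 primitive collections:

  {2,7}:  v_{2} + v_{7} = 0 — sig = (2; —)
  {4,5}:  v_{4} + v_{5} = 0 — sig = (2; —)
  {1,9}:  v_{1} + v_{9} = v_{3} + v_{7} — sig = (2; 1,1)
  {2,3}:  v_{2} + v_{3} = v_{5} + v_{8} — sig = (2; 1,1)
  {3,4}:  v_{3} + v_{4} = v_{7} + v_{8} — sig = (2; 1,1)
  {2,9}:  v_{2} + v_{9} = v_{3} + v_{6} + v_{8} — sig = (2; 1,1,1)
  {5,9}:  v_{5} + v_{9} = 2·v_{3} + v_{6} — sig = (2; 1,2)
  {4,9}:  v_{4} + v_{9} = v_{6} + 2·v_{7} + 2·v_{8} — sig = (2; 1,2,2)
  {1,6,8}:  v_{1} + v_{6} + v_{8} = 0 — sig = (3; —)
  {5,7,8}:  v_{5} + v_{7} + v_{8} = v_{3} — sig = (3; 1)
  {1,3,6}:  v_{1} + v_{3} + v_{6} = v_{5} + v_{7} — sig = (3; 1,1)
  {3,6,7,8}:  v_{3} + v_{6} + v_{7} + v_{8} = v_{9} — sig = (4; 1)

so the primitive-relation signature multiset is
[(2; —), (2; —), (2; 1,1), (2; 1,1), (2; 1,1), (2; 1,1,1), (2; 1,2), (2; 1,2,2), (3; —), (3; 1), (3; 1,1), (4; 1)]
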